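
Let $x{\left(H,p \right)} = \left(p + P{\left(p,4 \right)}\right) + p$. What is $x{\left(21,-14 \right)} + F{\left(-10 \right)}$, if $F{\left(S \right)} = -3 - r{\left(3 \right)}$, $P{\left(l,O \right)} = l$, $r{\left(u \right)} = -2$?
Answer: $-43$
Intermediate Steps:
$x{\left(H,p \right)} = 3 p$ ($x{\left(H,p \right)} = \left(p + p\right) + p = 2 p + p = 3 p$)
$F{\left(S \right)} = -1$ ($F{\left(S \right)} = -3 - -2 = -3 + 2 = -1$)
$x{\left(21,-14 \right)} + F{\left(-10 \right)} = 3 \left(-14\right) - 1 = -42 - 1 = -43$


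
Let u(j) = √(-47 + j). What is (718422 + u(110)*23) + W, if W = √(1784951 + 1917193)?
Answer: 718422 + 8*√57846 + 69*√7 ≈ 7.2053e+5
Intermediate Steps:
W = 8*√57846 (W = √3702144 = 8*√57846 ≈ 1924.1)
(718422 + u(110)*23) + W = (718422 + √(-47 + 110)*23) + 8*√57846 = (718422 + √63*23) + 8*√57846 = (718422 + (3*√7)*23) + 8*√57846 = (718422 + 69*√7) + 8*√57846 = 718422 + 8*√57846 + 69*√7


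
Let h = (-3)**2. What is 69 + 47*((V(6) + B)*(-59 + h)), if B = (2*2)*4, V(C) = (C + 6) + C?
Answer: -79831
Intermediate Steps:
V(C) = 6 + 2*C (V(C) = (6 + C) + C = 6 + 2*C)
B = 16 (B = 4*4 = 16)
h = 9
69 + 47*((V(6) + B)*(-59 + h)) = 69 + 47*(((6 + 2*6) + 16)*(-59 + 9)) = 69 + 47*(((6 + 12) + 16)*(-50)) = 69 + 47*((18 + 16)*(-50)) = 69 + 47*(34*(-50)) = 69 + 47*(-1700) = 69 - 79900 = -79831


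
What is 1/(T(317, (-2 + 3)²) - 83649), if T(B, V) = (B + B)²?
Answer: 1/318307 ≈ 3.1416e-6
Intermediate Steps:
T(B, V) = 4*B² (T(B, V) = (2*B)² = 4*B²)
1/(T(317, (-2 + 3)²) - 83649) = 1/(4*317² - 83649) = 1/(4*100489 - 83649) = 1/(401956 - 83649) = 1/318307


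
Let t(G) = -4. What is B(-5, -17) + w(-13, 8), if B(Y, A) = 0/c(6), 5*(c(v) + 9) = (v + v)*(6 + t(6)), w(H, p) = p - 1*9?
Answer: -1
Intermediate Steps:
w(H, p) = -9 + p (w(H, p) = p - 9 = -9 + p)
c(v) = -9 + 4*v/5 (c(v) = -9 + ((v + v)*(6 - 4))/5 = -9 + ((2*v)*2)/5 = -9 + (4*v)/5 = -9 + 4*v/5)
B(Y, A) = 0 (B(Y, A) = 0/(-9 + (⅘)*6) = 0/(-9 + 24/5) = 0/(-21/5) = 0*(-5/21) = 0)
B(-5, -17) + w(-13, 8) = 0 + (-9 + 8) = 0 - 1 = -1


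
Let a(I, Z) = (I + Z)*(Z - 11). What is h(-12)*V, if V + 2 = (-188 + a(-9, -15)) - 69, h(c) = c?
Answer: -4380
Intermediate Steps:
a(I, Z) = (-11 + Z)*(I + Z) (a(I, Z) = (I + Z)*(-11 + Z) = (-11 + Z)*(I + Z))
V = 365 (V = -2 + ((-188 + ((-15)**2 - 11*(-9) - 11*(-15) - 9*(-15))) - 69) = -2 + ((-188 + (225 + 99 + 165 + 135)) - 69) = -2 + ((-188 + 624) - 69) = -2 + (436 - 69) = -2 + 367 = 365)
h(-12)*V = -12*365 = -4380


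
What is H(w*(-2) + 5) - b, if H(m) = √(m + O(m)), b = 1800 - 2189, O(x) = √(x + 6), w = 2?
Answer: 389 + √(1 + √7) ≈ 390.91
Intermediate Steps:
O(x) = √(6 + x)
b = -389
H(m) = √(m + √(6 + m))
H(w*(-2) + 5) - b = √((2*(-2) + 5) + √(6 + (2*(-2) + 5))) - 1*(-389) = √((-4 + 5) + √(6 + (-4 + 5))) + 389 = √(1 + √(6 + 1)) + 389 = √(1 + √7) + 389 = 389 + √(1 + √7)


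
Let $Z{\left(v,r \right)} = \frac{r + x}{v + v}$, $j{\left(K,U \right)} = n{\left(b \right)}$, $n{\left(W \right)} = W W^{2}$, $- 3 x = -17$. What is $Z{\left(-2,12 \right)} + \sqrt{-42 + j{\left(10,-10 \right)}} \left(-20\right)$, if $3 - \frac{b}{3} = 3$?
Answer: $- \frac{53}{12} - 20 i \sqrt{42} \approx -4.4167 - 129.61 i$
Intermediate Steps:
$x = \frac{17}{3}$ ($x = \left(- \frac{1}{3}\right) \left(-17\right) = \frac{17}{3} \approx 5.6667$)
$b = 0$ ($b = 9 - 9 = 0$)
$n{\left(W \right)} = W^{3}$
$j{\left(K,U \right)} = 0$ ($j{\left(K,U \right)} = 0^{3} = 0$)
$Z{\left(v,r \right)} = \frac{\frac{17}{3} + r}{2 v}$ ($Z{\left(v,r \right)} = \frac{r + \frac{17}{3}}{v + v} = \frac{\frac{17}{3} + r}{2 v}$)
$Z{\left(-2,12 \right)} + \sqrt{-42 + j{\left(10,-10 \right)}} \left(-20\right) = \frac{17 + 3 \cdot 12}{6 \left(-2\right)} + \sqrt{-42 + 0} \left(-20\right) = \frac{1}{6} \left(- \frac{1}{2}\right) \left(17 + 36\right) + \sqrt{-42} \left(-20\right) = \frac{1}{6} \left(- \frac{1}{2}\right) 53 + i \sqrt{42} \left(-20\right) = - \frac{53}{12} - 20 i \sqrt{42}$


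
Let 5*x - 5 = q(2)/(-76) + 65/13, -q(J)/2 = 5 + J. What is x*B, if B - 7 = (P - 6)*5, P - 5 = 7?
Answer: 14319/190 ≈ 75.363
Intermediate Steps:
q(J) = -10 - 2*J (q(J) = -2*(5 + J) = -10 - 2*J)
P = 12 (P = 5 + 7 = 12)
x = 387/190 (x = 1 + ((-10 - 2*2)/(-76) + 65/13)/5 = 1 + ((-10 - 4)*(-1/76) + 65*(1/13))/5 = 1 + (-14*(-1/76) + 5)/5 = 1 + (7/38 + 5)/5 = 1 + (⅕)*(197/38) = 1 + 197/190 = 387/190 ≈ 2.0368)
B = 37 (B = 7 + (12 - 6)*5 = 7 + 6*5 = 7 + 30 = 37)
x*B = (387/190)*37 = 14319/190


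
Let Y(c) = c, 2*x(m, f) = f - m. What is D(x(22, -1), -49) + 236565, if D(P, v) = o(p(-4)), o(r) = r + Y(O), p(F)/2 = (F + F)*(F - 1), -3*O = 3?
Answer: 236644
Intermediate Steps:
O = -1 (O = -⅓*3 = -1)
x(m, f) = f/2 - m/2 (x(m, f) = (f - m)/2 = f/2 - m/2)
p(F) = 4*F*(-1 + F) (p(F) = 2*((F + F)*(F - 1)) = 2*((2*F)*(-1 + F)) = 2*(2*F*(-1 + F)) = 4*F*(-1 + F))
o(r) = -1 + r (o(r) = r - 1 = -1 + r)
D(P, v) = 79 (D(P, v) = -1 + 4*(-4)*(-1 - 4) = -1 + 4*(-4)*(-5) = -1 + 80 = 79)
D(x(22, -1), -49) + 236565 = 79 + 236565 = 236644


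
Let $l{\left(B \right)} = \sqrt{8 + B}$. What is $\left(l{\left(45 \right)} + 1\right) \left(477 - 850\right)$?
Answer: $-373 - 373 \sqrt{53} \approx -3088.5$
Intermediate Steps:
$\left(l{\left(45 \right)} + 1\right) \left(477 - 850\right) = \left(\sqrt{8 + 45} + 1\right) \left(477 - 850\right) = \left(\sqrt{53} + 1\right) \left(-373\right) = \left(1 + \sqrt{53}\right) \left(-373\right) = -373 - 373 \sqrt{53}$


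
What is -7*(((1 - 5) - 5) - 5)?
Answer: 98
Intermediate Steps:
-7*(((1 - 5) - 5) - 5) = -7*((-4 - 5) - 5) = -7*(-9 - 5) = -7*(-14) = 98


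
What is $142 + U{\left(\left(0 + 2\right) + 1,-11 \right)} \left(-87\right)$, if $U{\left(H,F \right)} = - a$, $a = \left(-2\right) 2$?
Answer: $-206$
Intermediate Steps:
$a = -4$
$U{\left(H,F \right)} = 4$ ($U{\left(H,F \right)} = \left(-1\right) \left(-4\right) = 4$)
$142 + U{\left(\left(0 + 2\right) + 1,-11 \right)} \left(-87\right) = 142 + 4 \left(-87\right) = 142 - 348 = -206$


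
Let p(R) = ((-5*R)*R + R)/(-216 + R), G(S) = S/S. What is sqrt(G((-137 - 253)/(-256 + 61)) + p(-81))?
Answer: sqrt(13519)/11 ≈ 10.570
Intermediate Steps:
G(S) = 1
p(R) = (R - 5*R**2)/(-216 + R) (p(R) = (-5*R**2 + R)/(-216 + R) = (R - 5*R**2)/(-216 + R))
sqrt(G((-137 - 253)/(-256 + 61)) + p(-81)) = sqrt(1 - 81*(1 - 5*(-81))/(-216 - 81)) = sqrt(1 - 81*(1 + 405)/(-297)) = sqrt(1 - 81*(-1/297)*406) = sqrt(1 + 1218/11) = sqrt(1229/11) = sqrt(13519)/11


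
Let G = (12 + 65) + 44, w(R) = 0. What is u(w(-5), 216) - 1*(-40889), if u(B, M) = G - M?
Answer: 40794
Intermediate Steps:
G = 121 (G = 77 + 44 = 121)
u(B, M) = 121 - M
u(w(-5), 216) - 1*(-40889) = (121 - 1*216) - 1*(-40889) = (121 - 216) + 40889 = -95 + 40889 = 40794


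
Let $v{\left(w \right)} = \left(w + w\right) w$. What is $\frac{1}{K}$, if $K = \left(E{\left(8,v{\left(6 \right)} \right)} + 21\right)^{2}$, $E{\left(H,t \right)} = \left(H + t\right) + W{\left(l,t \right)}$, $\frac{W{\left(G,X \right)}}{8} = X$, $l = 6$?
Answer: $\frac{1}{458329} \approx 2.1818 \cdot 10^{-6}$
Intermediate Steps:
$v{\left(w \right)} = 2 w^{2}$ ($v{\left(w \right)} = 2 w w = 2 w^{2}$)
$W{\left(G,X \right)} = 8 X$
$E{\left(H,t \right)} = H + 9 t$ ($E{\left(H,t \right)} = \left(H + t\right) + 8 t = H + 9 t$)
$K = 458329$ ($K = \left(\left(8 + 9 \cdot 2 \cdot 6^{2}\right) + 21\right)^{2} = \left(\left(8 + 9 \cdot 2 \cdot 36\right) + 21\right)^{2} = \left(\left(8 + 9 \cdot 72\right) + 21\right)^{2} = \left(\left(8 + 648\right) + 21\right)^{2} = \left(656 + 21\right)^{2} = 677^{2} = 458329$)
$\frac{1}{K} = \frac{1}{458329}$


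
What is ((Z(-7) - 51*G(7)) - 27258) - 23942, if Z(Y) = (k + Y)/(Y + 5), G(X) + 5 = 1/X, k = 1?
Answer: -356645/7 ≈ -50949.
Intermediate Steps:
G(X) = -5 + 1/X
Z(Y) = (1 + Y)/(5 + Y) (Z(Y) = (1 + Y)/(Y + 5) = (1 + Y)/(5 + Y))
((Z(-7) - 51*G(7)) - 27258) - 23942 = (((1 - 7)/(5 - 7) - 51*(-5 + 1/7)) - 27258) - 23942 = ((-6/(-2) - 51*(-5 + 1/7)) - 27258) - 23942 = ((-1/2*(-6) - 51*(-34/7)) - 27258) - 23942 = ((3 + 1734/7) - 27258) - 23942 = (1755/7 - 27258) - 23942 = -189051/7 - 23942 = -356645/7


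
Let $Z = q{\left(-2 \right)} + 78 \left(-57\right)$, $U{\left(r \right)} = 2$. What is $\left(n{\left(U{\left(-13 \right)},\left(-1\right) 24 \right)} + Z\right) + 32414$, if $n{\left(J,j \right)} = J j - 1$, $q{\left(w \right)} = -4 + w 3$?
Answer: $27909$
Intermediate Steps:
$q{\left(w \right)} = -4 + 3 w$
$n{\left(J,j \right)} = -1 + J j$
$Z = -4456$ ($Z = \left(-4 + 3 \left(-2\right)\right) + 78 \left(-57\right) = \left(-4 - 6\right) - 4446 = -10 - 4446 = -4456$)
$\left(n{\left(U{\left(-13 \right)},\left(-1\right) 24 \right)} + Z\right) + 32414 = \left(\left(-1 + 2 \left(\left(-1\right) 24\right)\right) - 4456\right) + 32414 = \left(\left(-1 + 2 \left(-24\right)\right) - 4456\right) + 32414 = \left(\left(-1 - 48\right) - 4456\right) + 32414 = \left(-49 - 4456\right) + 32414 = -4505 + 32414 = 27909$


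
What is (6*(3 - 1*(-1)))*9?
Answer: 216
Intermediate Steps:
(6*(3 - 1*(-1)))*9 = (6*(3 + 1))*9 = (6*4)*9 = 24*9 = 216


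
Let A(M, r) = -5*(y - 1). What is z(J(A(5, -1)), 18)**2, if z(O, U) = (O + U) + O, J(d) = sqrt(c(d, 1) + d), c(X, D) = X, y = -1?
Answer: 404 + 144*sqrt(5) ≈ 725.99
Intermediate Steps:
A(M, r) = 10 (A(M, r) = -5*(-1 - 1) = -5*(-2) = 10)
J(d) = sqrt(2)*sqrt(d) (J(d) = sqrt(d + d) = sqrt(2*d) = sqrt(2)*sqrt(d))
z(O, U) = U + 2*O
z(J(A(5, -1)), 18)**2 = (18 + 2*(sqrt(2)*sqrt(10)))**2 = (18 + 2*(2*sqrt(5)))**2 = (18 + 4*sqrt(5))**2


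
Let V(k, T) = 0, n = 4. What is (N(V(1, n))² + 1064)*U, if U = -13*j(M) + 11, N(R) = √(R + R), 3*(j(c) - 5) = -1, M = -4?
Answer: -158536/3 ≈ -52845.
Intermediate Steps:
j(c) = 14/3 (j(c) = 5 + (⅓)*(-1) = 5 - ⅓ = 14/3)
N(R) = √2*√R (N(R) = √(2*R) = √2*√R)
U = -149/3 (U = -13*14/3 + 11 = -182/3 + 11 = -149/3 ≈ -49.667)
(N(V(1, n))² + 1064)*U = ((√2*√0)² + 1064)*(-149/3) = ((√2*0)² + 1064)*(-149/3) = (0² + 1064)*(-149/3) = (0 + 1064)*(-149/3) = 1064*(-149/3) = -158536/3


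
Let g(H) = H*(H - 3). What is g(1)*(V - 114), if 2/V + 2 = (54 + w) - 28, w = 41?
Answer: 14816/65 ≈ 227.94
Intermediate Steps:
V = 2/65 (V = 2/(-2 + ((54 + 41) - 28)) = 2/(-2 + (95 - 28)) = 2/(-2 + 67) = 2/65 ≈ 0.030769)
g(H) = H*(-3 + H)
g(1)*(V - 114) = (1*(-3 + 1))*(2/65 - 114) = (1*(-2))*(-7408/65) = -2*(-7408/65) = 14816/65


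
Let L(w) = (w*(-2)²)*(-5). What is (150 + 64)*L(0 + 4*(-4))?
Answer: 68480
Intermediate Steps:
L(w) = -20*w (L(w) = (w*4)*(-5) = (4*w)*(-5) = -20*w)
(150 + 64)*L(0 + 4*(-4)) = (150 + 64)*(-20*(0 + 4*(-4))) = 214*(-20*(0 - 16)) = 214*(-20*(-16)) = 214*320 = 68480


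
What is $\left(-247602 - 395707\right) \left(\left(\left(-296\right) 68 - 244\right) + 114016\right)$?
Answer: $-60242027996$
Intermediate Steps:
$\left(-247602 - 395707\right) \left(\left(\left(-296\right) 68 - 244\right) + 114016\right) = - 643309 \left(\left(-20128 - 244\right) + 114016\right) = - 643309 \left(-20372 + 114016\right) = \left(-643309\right) 93644 = -60242027996$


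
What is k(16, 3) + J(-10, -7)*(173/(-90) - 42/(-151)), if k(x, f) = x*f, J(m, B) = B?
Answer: 808721/13590 ≈ 59.509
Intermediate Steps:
k(x, f) = f*x
k(16, 3) + J(-10, -7)*(173/(-90) - 42/(-151)) = 3*16 - 7*(173/(-90) - 42/(-151)) = 48 - 7*(173*(-1/90) - 42*(-1/151)) = 48 - 7*(-173/90 + 42/151) = 48 - 7*(-22343/13590) = 48 + 156401/13590 = 808721/13590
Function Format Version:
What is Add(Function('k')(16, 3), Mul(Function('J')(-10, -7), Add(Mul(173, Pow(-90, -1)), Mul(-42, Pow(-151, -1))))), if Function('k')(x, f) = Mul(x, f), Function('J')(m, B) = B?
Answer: Rational(808721, 13590) ≈ 59.509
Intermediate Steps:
Function('k')(x, f) = Mul(f, x)
Add(Function('k')(16, 3), Mul(Function('J')(-10, -7), Add(Mul(173, Pow(-90, -1)), Mul(-42, Pow(-151, -1))))) = Add(Mul(3, 16), Mul(-7, Add(Mul(173, Pow(-90, -1)), Mul(-42, Pow(-151, -1))))) = Add(48, Mul(-7, Add(Mul(173, Rational(-1, 90)), Mul(-42, Rational(-1, 151))))) = Add(48, Mul(-7, Add(Rational(-173, 90), Rational(42, 151)))) = Add(48, Mul(-7, Rational(-22343, 13590))) = Add(48, Rational(156401, 13590)) = Rational(808721, 13590)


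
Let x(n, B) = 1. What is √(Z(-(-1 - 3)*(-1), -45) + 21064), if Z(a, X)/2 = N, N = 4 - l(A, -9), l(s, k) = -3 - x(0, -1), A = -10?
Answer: 2*√5270 ≈ 145.19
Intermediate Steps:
l(s, k) = -4 (l(s, k) = -3 - 1*1 = -3 - 1 = -4)
N = 8 (N = 4 - 1*(-4) = 4 + 4 = 8)
Z(a, X) = 16 (Z(a, X) = 2*8 = 16)
√(Z(-(-1 - 3)*(-1), -45) + 21064) = √(16 + 21064) = √21080 = 2*√5270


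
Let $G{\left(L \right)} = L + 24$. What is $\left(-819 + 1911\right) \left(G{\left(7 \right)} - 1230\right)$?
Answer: $-1309308$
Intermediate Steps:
$G{\left(L \right)} = 24 + L$
$\left(-819 + 1911\right) \left(G{\left(7 \right)} - 1230\right) = \left(-819 + 1911\right) \left(\left(24 + 7\right) - 1230\right) = 1092 \left(31 - 1230\right) = 1092 \left(-1199\right) = -1309308$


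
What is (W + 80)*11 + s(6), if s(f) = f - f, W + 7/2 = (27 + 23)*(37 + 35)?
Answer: 80883/2 ≈ 40442.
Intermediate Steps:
W = 7193/2 (W = -7/2 + (27 + 23)*(37 + 35) = -7/2 + 50*72 = -7/2 + 3600 = 7193/2 ≈ 3596.5)
s(f) = 0
(W + 80)*11 + s(6) = (7193/2 + 80)*11 + 0 = (7353/2)*11 + 0 = 80883/2 + 0 = 80883/2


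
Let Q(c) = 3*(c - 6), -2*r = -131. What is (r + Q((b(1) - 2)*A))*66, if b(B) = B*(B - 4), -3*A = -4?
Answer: 1815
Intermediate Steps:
r = 131/2 (r = -½*(-131) = 131/2 ≈ 65.500)
A = 4/3 (A = -⅓*(-4) = 4/3 ≈ 1.3333)
b(B) = B*(-4 + B)
Q(c) = -18 + 3*c (Q(c) = 3*(-6 + c) = -18 + 3*c)
(r + Q((b(1) - 2)*A))*66 = (131/2 + (-18 + 3*((1*(-4 + 1) - 2)*(4/3))))*66 = (131/2 + (-18 + 3*((1*(-3) - 2)*(4/3))))*66 = (131/2 + (-18 + 3*((-3 - 2)*(4/3))))*66 = (131/2 + (-18 + 3*(-5*4/3)))*66 = (131/2 + (-18 + 3*(-20/3)))*66 = (131/2 + (-18 - 20))*66 = (131/2 - 38)*66 = (55/2)*66 = 1815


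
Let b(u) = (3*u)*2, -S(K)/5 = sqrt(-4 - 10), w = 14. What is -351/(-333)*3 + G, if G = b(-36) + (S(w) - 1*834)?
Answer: -38733/37 - 5*I*sqrt(14) ≈ -1046.8 - 18.708*I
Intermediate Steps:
S(K) = -5*I*sqrt(14) (S(K) = -5*sqrt(-4 - 10) = -5*I*sqrt(14))
b(u) = 6*u
G = -1050 - 5*I*sqrt(14) (G = 6*(-36) + (-5*I*sqrt(14) - 1*834) = -216 + (-5*I*sqrt(14) - 834) = -216 + (-834 - 5*I*sqrt(14)) = -1050 - 5*I*sqrt(14) ≈ -1050.0 - 18.708*I)
-351/(-333)*3 + G = -351/(-333)*3 + (-1050 - 5*I*sqrt(14)) = -351*(-1/333)*3 + (-1050 - 5*I*sqrt(14)) = (39/37)*3 + (-1050 - 5*I*sqrt(14)) = 117/37 + (-1050 - 5*I*sqrt(14)) = -38733/37 - 5*I*sqrt(14)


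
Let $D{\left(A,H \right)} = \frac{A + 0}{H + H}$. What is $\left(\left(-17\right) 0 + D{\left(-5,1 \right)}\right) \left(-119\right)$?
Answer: $\frac{595}{2} \approx 297.5$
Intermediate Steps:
$D{\left(A,H \right)} = \frac{A}{2 H}$
$\left(\left(-17\right) 0 + D{\left(-5,1 \right)}\right) \left(-119\right) = \left(\left(-17\right) 0 + \frac{1}{2} \left(-5\right) 1^{-1}\right) \left(-119\right) = \left(0 + \frac{1}{2} \left(-5\right) 1\right) \left(-119\right) = \left(0 - \frac{5}{2}\right) \left(-119\right) = \left(- \frac{5}{2}\right) \left(-119\right) = \frac{595}{2}$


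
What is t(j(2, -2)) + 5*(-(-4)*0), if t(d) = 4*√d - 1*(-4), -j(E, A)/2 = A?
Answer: 12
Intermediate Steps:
j(E, A) = -2*A
t(d) = 4 + 4*√d (t(d) = 4*√d + 4 = 4 + 4*√d)
t(j(2, -2)) + 5*(-(-4)*0) = (4 + 4*√(-2*(-2))) + 5*(-(-4)*0) = (4 + 4*√4) + 5*(-1*0) = (4 + 4*2) + 5*0 = (4 + 8) + 0 = 12 + 0 = 12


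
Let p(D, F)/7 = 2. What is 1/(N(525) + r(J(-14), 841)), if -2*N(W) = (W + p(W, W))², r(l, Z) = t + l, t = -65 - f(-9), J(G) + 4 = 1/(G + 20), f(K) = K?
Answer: -3/435961 ≈ -6.8813e-6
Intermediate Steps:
p(D, F) = 14 (p(D, F) = 7*2 = 14)
J(G) = -4 + 1/(20 + G) (J(G) = -4 + 1/(G + 20) = -4 + 1/(20 + G))
t = -56 (t = -65 - 1*(-9) = -65 + 9 = -56)
r(l, Z) = -56 + l
N(W) = -(14 + W)²/2 (N(W) = -(W + 14)²/2 = -(14 + W)²/2)
1/(N(525) + r(J(-14), 841)) = 1/(-(14 + 525)²/2 + (-56 + (-79 - 4*(-14))/(20 - 14))) = 1/(-½*539² + (-56 + (-79 + 56)/6)) = 1/(-½*290521 + (-56 + (⅙)*(-23))) = 1/(-290521/2 + (-56 - 23/6)) = 1/(-290521/2 - 359/6) = 1/(-435961/3) = -3/435961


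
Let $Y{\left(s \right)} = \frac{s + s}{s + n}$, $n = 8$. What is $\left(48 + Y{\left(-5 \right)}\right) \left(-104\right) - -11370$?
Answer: $\frac{20174}{3} \approx 6724.7$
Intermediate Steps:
$Y{\left(s \right)} = \frac{2 s}{8 + s}$ ($Y{\left(s \right)} = \frac{s + s}{s + 8} = \frac{2 s}{8 + s}$)
$\left(48 + Y{\left(-5 \right)}\right) \left(-104\right) - -11370 = \left(48 + 2 \left(-5\right) \frac{1}{8 - 5}\right) \left(-104\right) - -11370 = \left(48 + 2 \left(-5\right) \frac{1}{3}\right) \left(-104\right) + 11370 = \left(48 - \frac{10}{3}\right) \left(-104\right) + 11370 = \frac{134}{3} \left(-104\right) + 11370 = - \frac{13936}{3} + 11370 = \frac{20174}{3}$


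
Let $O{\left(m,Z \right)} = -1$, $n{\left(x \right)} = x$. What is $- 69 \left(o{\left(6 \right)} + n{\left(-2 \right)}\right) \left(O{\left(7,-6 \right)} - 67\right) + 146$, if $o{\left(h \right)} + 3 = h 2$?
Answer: $32990$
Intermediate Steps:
$o{\left(h \right)} = -3 + 2 h$ ($o{\left(h \right)} = -3 + h 2 = -3 + 2 h$)
$- 69 \left(o{\left(6 \right)} + n{\left(-2 \right)}\right) \left(O{\left(7,-6 \right)} - 67\right) + 146 = - 69 \left(\left(-3 + 2 \cdot 6\right) - 2\right) \left(-1 - 67\right) + 146 = - 69 \left(\left(-3 + 12\right) - 2\right) \left(-68\right) + 146 = - 69 \left(9 - 2\right) \left(-68\right) + 146 = - 69 \cdot 7 \left(-68\right) + 146 = \left(-69\right) \left(-476\right) + 146 = 32844 + 146 = 32990$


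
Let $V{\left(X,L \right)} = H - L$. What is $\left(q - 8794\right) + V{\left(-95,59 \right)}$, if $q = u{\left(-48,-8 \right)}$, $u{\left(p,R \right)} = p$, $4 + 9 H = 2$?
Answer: $- \frac{80111}{9} \approx -8901.2$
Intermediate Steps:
$H = - \frac{2}{9}$ ($H = - \frac{4}{9} + \frac{1}{9} \cdot 2 = - \frac{4}{9} + \frac{2}{9} = - \frac{2}{9} \approx -0.22222$)
$V{\left(X,L \right)} = - \frac{2}{9} - L$
$q = -48$
$\left(q - 8794\right) + V{\left(-95,59 \right)} = \left(-48 - 8794\right) - \frac{533}{9} = -8842 - \frac{533}{9} = - \frac{80111}{9}$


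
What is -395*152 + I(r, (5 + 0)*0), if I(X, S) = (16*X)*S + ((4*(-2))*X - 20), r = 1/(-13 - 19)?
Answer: -240239/4 ≈ -60060.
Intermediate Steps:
r = -1/32 (r = 1/(-32) = -1/32 ≈ -0.031250)
I(X, S) = -20 - 8*X + 16*S*X (I(X, S) = 16*S*X + (-8*X - 20) = 16*S*X + (-20 - 8*X) = -20 - 8*X + 16*S*X)
-395*152 + I(r, (5 + 0)*0) = -395*152 + (-20 - 8*(-1/32) + 16*((5 + 0)*0)*(-1/32)) = -60040 + (-20 + 1/4 + 16*(5*0)*(-1/32)) = -60040 + (-20 + 1/4 + 16*0*(-1/32)) = -60040 + (-20 + 1/4 + 0) = -60040 - 79/4 = -240239/4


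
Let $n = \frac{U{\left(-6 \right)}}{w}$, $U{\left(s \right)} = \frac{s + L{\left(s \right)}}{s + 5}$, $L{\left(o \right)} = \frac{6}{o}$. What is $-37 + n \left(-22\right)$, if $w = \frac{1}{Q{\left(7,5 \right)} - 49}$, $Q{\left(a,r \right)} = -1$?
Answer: $7663$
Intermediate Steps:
$U{\left(s \right)} = \frac{s + \frac{6}{s}}{5 + s}$ ($U{\left(s \right)} = \frac{s + \frac{6}{s}}{s + 5} = \frac{s + \frac{6}{s}}{5 + s}$)
$w = - \frac{1}{50}$ ($w = \frac{1}{-1 - 49} = \frac{1}{-50} = - \frac{1}{50} \approx -0.02$)
$n = -350$ ($n = \frac{\frac{1}{-6} \frac{1}{5 - 6} \left(6 + \left(-6\right)^{2}\right)}{- \frac{1}{50}} = - \frac{6 + 36}{6 \left(-1\right)} \left(-50\right) = \left(- \frac{1}{6}\right) \left(-1\right) 42 \left(-50\right) = 7 \left(-50\right) = -350$)
$-37 + n \left(-22\right) = -37 - -7700 = -37 + 7700 = 7663$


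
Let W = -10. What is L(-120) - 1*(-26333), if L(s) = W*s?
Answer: 27533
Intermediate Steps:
L(s) = -10*s
L(-120) - 1*(-26333) = -10*(-120) - 1*(-26333) = 1200 + 26333 = 27533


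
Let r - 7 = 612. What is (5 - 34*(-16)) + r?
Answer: 1168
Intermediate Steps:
r = 619 (r = 7 + 612 = 619)
(5 - 34*(-16)) + r = (5 - 34*(-16)) + 619 = (5 + 544) + 619 = 549 + 619 = 1168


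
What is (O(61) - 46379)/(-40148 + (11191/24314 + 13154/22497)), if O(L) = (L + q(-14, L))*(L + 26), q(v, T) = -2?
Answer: 22561234424268/21960065554301 ≈ 1.0274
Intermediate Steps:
O(L) = (-2 + L)*(26 + L) (O(L) = (L - 2)*(L + 26) = (-2 + L)*(26 + L))
(O(61) - 46379)/(-40148 + (11191/24314 + 13154/22497)) = ((-52 + 61² + 24*61) - 46379)/(-40148 + (11191/24314 + 13154/22497)) = ((-52 + 3721 + 1464) - 46379)/(-40148 + (11191*(1/24314) + 13154*(1/22497))) = (5133 - 46379)/(-40148 + (11191/24314 + 13154/22497)) = -41246/(-40148 + 571590283/546992058) = -41246/(-21960065554301/546992058) = -41246*(-546992058/21960065554301) = 22561234424268/21960065554301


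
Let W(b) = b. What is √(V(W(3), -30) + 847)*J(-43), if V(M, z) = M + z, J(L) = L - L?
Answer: 0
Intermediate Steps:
J(L) = 0
√(V(W(3), -30) + 847)*J(-43) = √((3 - 30) + 847)*0 = √(-27 + 847)*0 = √820*0 = (2*√205)*0 = 0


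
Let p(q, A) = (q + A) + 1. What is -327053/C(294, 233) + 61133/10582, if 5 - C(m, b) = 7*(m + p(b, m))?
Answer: 3812328463/60835918 ≈ 62.666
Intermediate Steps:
p(q, A) = 1 + A + q (p(q, A) = (A + q) + 1 = 1 + A + q)
C(m, b) = -2 - 14*m - 7*b (C(m, b) = 5 - 7*(m + (1 + m + b)) = 5 - 7*(m + (1 + b + m)) = 5 - 7*(1 + b + 2*m) = 5 - (7 + 7*b + 14*m) = 5 + (-7 - 14*m - 7*b) = -2 - 14*m - 7*b)
-327053/C(294, 233) + 61133/10582 = -327053/(-2 - 14*294 - 7*233) + 61133/10582 = -327053/(-2 - 4116 - 1631) + 61133*(1/10582) = -327053/(-5749) + 61133/10582 = -327053*(-1/5749) + 61133/10582 = 327053/5749 + 61133/10582 = 3812328463/60835918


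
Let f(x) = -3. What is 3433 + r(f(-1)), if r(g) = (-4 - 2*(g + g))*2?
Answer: 3449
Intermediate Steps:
r(g) = -8 - 8*g (r(g) = (-4 - 4*g)*2 = -8 - 8*g)
3433 + r(f(-1)) = 3433 + (-8 - 8*(-3)) = 3433 + (-8 + 24) = 3433 + 16 = 3449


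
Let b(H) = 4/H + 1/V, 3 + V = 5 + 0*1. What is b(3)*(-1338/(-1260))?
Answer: 2453/1260 ≈ 1.9468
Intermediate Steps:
V = 2 (V = -3 + (5 + 0*1) = -3 + (5 + 0) = -3 + 5 = 2)
b(H) = 1/2 + 4/H (b(H) = 4/H + 1/2 = 1/2 + 4/H)
b(3)*(-1338/(-1260)) = ((1/2)*(8 + 3)/3)*(-1338/(-1260)) = ((1/2)*(1/3)*11)*(-1338*(-1/1260)) = (11/6)*(223/210) = 2453/1260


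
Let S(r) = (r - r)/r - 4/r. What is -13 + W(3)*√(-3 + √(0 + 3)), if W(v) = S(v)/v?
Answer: -13 - 4*I*√(3 - √3)/9 ≈ -13.0 - 0.50046*I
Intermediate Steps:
S(r) = -4/r (S(r) = 0/r - 4/r = 0 - 4/r = -4/r)
W(v) = -4/v² (W(v) = (-4/v)/v = -4/v²)
-13 + W(3)*√(-3 + √(0 + 3)) = -13 + (-4/3²)*√(-3 + √(0 + 3)) = -13 + (-4*⅑)*√(-3 + √3) = -13 - 4*√(-3 + √3)/9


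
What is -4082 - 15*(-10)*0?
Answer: -4082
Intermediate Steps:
-4082 - 15*(-10)*0 = -4082 + 150*0 = -4082 + 0 = -4082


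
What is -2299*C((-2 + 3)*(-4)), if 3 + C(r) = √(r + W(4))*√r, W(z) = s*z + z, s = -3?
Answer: 6897 + 9196*√3 ≈ 22825.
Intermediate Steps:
W(z) = -2*z (W(z) = -3*z + z = -2*z)
C(r) = -3 + √r*√(-8 + r) (C(r) = -3 + √(r - 2*4)*√r = -3 + √(r - 8)*√r = -3 + √(-8 + r)*√r = -3 + √r*√(-8 + r))
-2299*C((-2 + 3)*(-4)) = -2299*(-3 + √((-2 + 3)*(-4))*√(-8 + (-2 + 3)*(-4))) = -2299*(-3 + √(1*(-4))*√(-8 + 1*(-4))) = -2299*(-3 + √(-4)*√(-8 - 4)) = -2299*(-3 + (2*I)*√(-12)) = -2299*(-3 + (2*I)*(2*I*√3)) = -2299*(-3 - 4*√3) = 6897 + 9196*√3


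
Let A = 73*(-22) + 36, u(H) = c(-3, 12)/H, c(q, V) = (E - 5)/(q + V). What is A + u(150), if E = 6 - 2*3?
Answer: -423901/270 ≈ -1570.0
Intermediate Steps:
E = 0 (E = 6 - 6 = 0)
c(q, V) = -5/(V + q) (c(q, V) = (0 - 5)/(q + V) = -5/(V + q))
u(H) = -5/(9*H) (u(H) = (-5/(12 - 3))/H = (-5/9)/H = (-5*⅑)/H = -5/(9*H))
A = -1570 (A = -1606 + 36 = -1570)
A + u(150) = -1570 - 5/9/150 = -1570 - 5/9*1/150 = -1570 - 1/270 = -423901/270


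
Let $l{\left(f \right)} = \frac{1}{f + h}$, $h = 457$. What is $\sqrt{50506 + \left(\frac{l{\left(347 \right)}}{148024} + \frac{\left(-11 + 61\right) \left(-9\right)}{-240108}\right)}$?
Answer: $\frac{\sqrt{17899881068913212606031535422}}{595324255416} \approx 224.74$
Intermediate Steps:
$l{\left(f \right)} = \frac{1}{457 + f}$ ($l{\left(f \right)} = \frac{1}{f + 457} = \frac{1}{457 + f}$)
$\sqrt{50506 + \left(\frac{l{\left(347 \right)}}{148024} + \frac{\left(-11 + 61\right) \left(-9\right)}{-240108}\right)} = \sqrt{50506 + \left(\frac{1}{\left(457 + 347\right) 148024} + \frac{\left(-11 + 61\right) \left(-9\right)}{-240108}\right)} = \sqrt{50506 + \left(\frac{1}{804} \cdot \frac{1}{148024} + 50 \left(-9\right) \left(- \frac{1}{240108}\right)\right)} = \sqrt{50506 + \left(\frac{1}{804} \cdot \frac{1}{148024} - - \frac{75}{40018}\right)} = \sqrt{50506 + \left(\frac{1}{119011296} + \frac{75}{40018}\right)} = \sqrt{50506 + \frac{4462943609}{2381297021664}} = \sqrt{\frac{120269791839105593}{2381297021664}} = \frac{\sqrt{17899881068913212606031535422}}{595324255416}$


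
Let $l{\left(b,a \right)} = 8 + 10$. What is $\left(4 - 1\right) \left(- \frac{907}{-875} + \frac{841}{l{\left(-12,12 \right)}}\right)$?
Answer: $\frac{752201}{5250} \approx 143.28$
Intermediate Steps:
$l{\left(b,a \right)} = 18$
$\left(4 - 1\right) \left(- \frac{907}{-875} + \frac{841}{l{\left(-12,12 \right)}}\right) = \left(4 - 1\right) \left(- \frac{907}{-875} + \frac{841}{18}\right) = 3 \left(\left(-907\right) \left(- \frac{1}{875}\right) + 841 \cdot \frac{1}{18}\right) = 3 \left(\frac{907}{875} + \frac{841}{18}\right) = 3 \cdot \frac{752201}{15750} = \frac{752201}{5250}$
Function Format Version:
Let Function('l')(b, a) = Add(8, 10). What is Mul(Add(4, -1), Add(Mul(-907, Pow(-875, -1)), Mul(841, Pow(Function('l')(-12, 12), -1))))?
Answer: Rational(752201, 5250) ≈ 143.28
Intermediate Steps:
Function('l')(b, a) = 18
Mul(Add(4, -1), Add(Mul(-907, Pow(-875, -1)), Mul(841, Pow(Function('l')(-12, 12), -1)))) = Mul(Add(4, -1), Add(Mul(-907, Pow(-875, -1)), Mul(841, Pow(18, -1)))) = Mul(3, Add(Mul(-907, Rational(-1, 875)), Mul(841, Rational(1, 18)))) = Mul(3, Add(Rational(907, 875), Rational(841, 18))) = Mul(3, Rational(752201, 15750)) = Rational(752201, 5250)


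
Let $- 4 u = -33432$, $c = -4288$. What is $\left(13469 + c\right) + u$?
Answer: $17539$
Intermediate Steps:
$u = 8358$ ($u = \left(- \frac{1}{4}\right) \left(-33432\right) = 8358$)
$\left(13469 + c\right) + u = \left(13469 - 4288\right) + 8358 = 9181 + 8358 = 17539$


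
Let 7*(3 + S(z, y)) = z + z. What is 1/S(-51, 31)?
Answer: -7/123 ≈ -0.056911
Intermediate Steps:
S(z, y) = -3 + 2*z/7 (S(z, y) = -3 + (z + z)/7 = -3 + (2*z)/7 = -3 + 2*z/7)
1/S(-51, 31) = 1/(-3 + (2/7)*(-51)) = 1/(-3 - 102/7) = 1/(-123/7) = -7/123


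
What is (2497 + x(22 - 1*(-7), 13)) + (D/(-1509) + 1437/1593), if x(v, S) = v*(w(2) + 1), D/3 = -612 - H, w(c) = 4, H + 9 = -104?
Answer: 706165612/267093 ≈ 2643.9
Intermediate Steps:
H = -113 (H = -9 - 104 = -113)
D = -1497 (D = 3*(-612 - 1*(-113)) = 3*(-612 + 113) = 3*(-499) = -1497)
x(v, S) = 5*v (x(v, S) = v*(4 + 1) = v*5 = 5*v)
(2497 + x(22 - 1*(-7), 13)) + (D/(-1509) + 1437/1593) = (2497 + 5*(22 - 1*(-7))) + (-1497/(-1509) + 1437/1593) = (2497 + 5*(22 + 7)) + (-1497*(-1/1509) + 1437*(1/1593)) = (2497 + 5*29) + (499/503 + 479/531) = (2497 + 145) + 505906/267093 = 2642 + 505906/267093 = 706165612/267093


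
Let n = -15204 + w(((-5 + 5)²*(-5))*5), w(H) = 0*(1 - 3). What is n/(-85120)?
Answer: 543/3040 ≈ 0.17862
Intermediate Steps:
w(H) = 0 (w(H) = 0*(-2) = 0)
n = -15204 (n = -15204 + 0 = -15204)
n/(-85120) = -15204/(-85120) = -15204*(-1/85120) = 543/3040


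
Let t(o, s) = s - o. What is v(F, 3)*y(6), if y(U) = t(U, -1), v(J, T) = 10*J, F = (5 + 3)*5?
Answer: -2800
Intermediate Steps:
F = 40 (F = 8*5 = 40)
y(U) = -1 - U
v(F, 3)*y(6) = (10*40)*(-1 - 1*6) = 400*(-1 - 6) = 400*(-7) = -2800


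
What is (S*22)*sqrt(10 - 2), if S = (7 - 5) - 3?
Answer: -44*sqrt(2) ≈ -62.225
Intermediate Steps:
S = -1 (S = 2 - 3 = -1)
(S*22)*sqrt(10 - 2) = (-1*22)*sqrt(10 - 2) = -44*sqrt(2)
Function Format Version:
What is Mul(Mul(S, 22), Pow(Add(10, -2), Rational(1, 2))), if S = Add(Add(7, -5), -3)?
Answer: Mul(-44, Pow(2, Rational(1, 2))) ≈ -62.225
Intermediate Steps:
S = -1 (S = Add(2, -3) = -1)
Mul(Mul(S, 22), Pow(Add(10, -2), Rational(1, 2))) = Mul(Mul(-1, 22), Pow(Add(10, -2), Rational(1, 2))) = Mul(-22, Pow(8, Rational(1, 2))) = Mul(-22, Mul(2, Pow(2, Rational(1, 2)))) = Mul(-44, Pow(2, Rational(1, 2)))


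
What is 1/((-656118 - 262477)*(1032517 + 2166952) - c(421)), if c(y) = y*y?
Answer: -1/2939016403296 ≈ -3.4025e-13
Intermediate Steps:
c(y) = y**2
1/((-656118 - 262477)*(1032517 + 2166952) - c(421)) = 1/((-656118 - 262477)*(1032517 + 2166952) - 1*421**2) = 1/(-918595*3199469 - 1*177241) = 1/(-2939016226055 - 177241) = 1/(-2939016403296) = -1/2939016403296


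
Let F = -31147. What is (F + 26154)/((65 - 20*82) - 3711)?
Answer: 4993/5286 ≈ 0.94457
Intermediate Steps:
(F + 26154)/((65 - 20*82) - 3711) = (-31147 + 26154)/((65 - 20*82) - 3711) = -4993/((65 - 1640) - 3711) = -4993/(-1575 - 3711) = -4993/(-5286) = -4993*(-1/5286) = 4993/5286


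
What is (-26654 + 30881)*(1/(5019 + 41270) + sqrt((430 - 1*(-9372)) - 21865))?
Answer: 4227/46289 + 4227*I*sqrt(12063) ≈ 0.091318 + 4.6426e+5*I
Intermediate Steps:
(-26654 + 30881)*(1/(5019 + 41270) + sqrt((430 - 1*(-9372)) - 21865)) = 4227*(1/46289 + sqrt((430 + 9372) - 21865)) = 4227*(1/46289 + sqrt(9802 - 21865)) = 4227*(1/46289 + sqrt(-12063)) = 4227*(1/46289 + I*sqrt(12063)) = 4227/46289 + 4227*I*sqrt(12063)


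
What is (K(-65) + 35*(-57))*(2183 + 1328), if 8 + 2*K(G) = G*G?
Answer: 796997/2 ≈ 3.9850e+5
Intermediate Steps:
K(G) = -4 + G**2/2 (K(G) = -4 + (G*G)/2 = -4 + G**2/2)
(K(-65) + 35*(-57))*(2183 + 1328) = ((-4 + (1/2)*(-65)**2) + 35*(-57))*(2183 + 1328) = ((-4 + (1/2)*4225) - 1995)*3511 = ((-4 + 4225/2) - 1995)*3511 = (4217/2 - 1995)*3511 = (227/2)*3511 = 796997/2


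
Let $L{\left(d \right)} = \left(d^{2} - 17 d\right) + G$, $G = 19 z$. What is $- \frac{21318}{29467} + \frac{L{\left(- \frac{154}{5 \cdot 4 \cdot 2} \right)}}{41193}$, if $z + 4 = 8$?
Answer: $- \frac{349418996897}{485533652400} \approx -0.71966$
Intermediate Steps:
$z = 4$ ($z = -4 + 8 = 4$)
$G = 76$ ($G = 19 \cdot 4 = 76$)
$L{\left(d \right)} = 76 + d^{2} - 17 d$ ($L{\left(d \right)} = \left(d^{2} - 17 d\right) + 76 = 76 + d^{2} - 17 d$)
$- \frac{21318}{29467} + \frac{L{\left(- \frac{154}{5 \cdot 4 \cdot 2} \right)}}{41193} = - \frac{21318}{29467} + \frac{76 + \left(- \frac{154}{5 \cdot 4 \cdot 2}\right)^{2} - 17 \left(- \frac{154}{5 \cdot 4 \cdot 2}\right)}{41193} = \left(-21318\right) \frac{1}{29467} + \left(76 + \left(- \frac{154}{20 \cdot 2}\right)^{2} - 17 \left(- \frac{154}{20 \cdot 2}\right)\right) \frac{1}{41193} = - \frac{21318}{29467} + \left(76 + \left(- \frac{154}{40}\right)^{2} - 17 \left(- \frac{154}{40}\right)\right) \frac{1}{41193} = - \frac{21318}{29467} + \left(76 + \left(\left(-154\right) \frac{1}{40}\right)^{2} - 17 \left(\left(-154\right) \frac{1}{40}\right)\right) \frac{1}{41193} = - \frac{21318}{29467} + \left(76 + \left(- \frac{77}{20}\right)^{2} - - \frac{1309}{20}\right) \frac{1}{41193} = - \frac{21318}{29467} + \left(76 + \frac{5929}{400} + \frac{1309}{20}\right) \frac{1}{41193} = - \frac{21318}{29467} + \frac{62509}{400} \cdot \frac{1}{41193} = - \frac{21318}{29467} + \frac{62509}{16477200} = - \frac{349418996897}{485533652400}$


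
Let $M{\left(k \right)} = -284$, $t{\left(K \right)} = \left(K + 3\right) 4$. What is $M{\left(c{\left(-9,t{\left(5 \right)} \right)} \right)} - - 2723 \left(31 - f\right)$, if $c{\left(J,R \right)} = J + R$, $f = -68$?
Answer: $269293$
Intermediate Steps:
$t{\left(K \right)} = 12 + 4 K$ ($t{\left(K \right)} = \left(3 + K\right) 4 = 12 + 4 K$)
$M{\left(c{\left(-9,t{\left(5 \right)} \right)} \right)} - - 2723 \left(31 - f\right) = -284 - - 2723 \left(31 - -68\right) = -284 - - 2723 \left(31 + 68\right) = -284 - \left(-2723\right) 99 = -284 - -269577 = -284 + 269577 = 269293$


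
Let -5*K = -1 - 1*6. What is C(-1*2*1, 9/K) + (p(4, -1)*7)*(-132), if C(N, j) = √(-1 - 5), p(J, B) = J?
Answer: -3696 + I*√6 ≈ -3696.0 + 2.4495*I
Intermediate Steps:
K = 7/5 (K = -(-1 - 1*6)/5 = -(-1 - 6)/5 = -⅕*(-7) = 7/5 ≈ 1.4000)
C(N, j) = I*√6 (C(N, j) = √(-6) = I*√6)
C(-1*2*1, 9/K) + (p(4, -1)*7)*(-132) = I*√6 + (4*7)*(-132) = I*√6 + 28*(-132) = I*√6 - 3696 = -3696 + I*√6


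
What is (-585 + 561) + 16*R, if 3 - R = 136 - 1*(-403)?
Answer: -8600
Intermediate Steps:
R = -536 (R = 3 - (136 - 1*(-403)) = 3 - (136 + 403) = 3 - 1*539 = 3 - 539 = -536)
(-585 + 561) + 16*R = (-585 + 561) + 16*(-536) = -24 - 8576 = -8600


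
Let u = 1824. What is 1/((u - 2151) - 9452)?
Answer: -1/9779 ≈ -0.00010226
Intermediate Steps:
1/((u - 2151) - 9452) = 1/((1824 - 2151) - 9452) = 1/(-327 - 9452) = 1/(-9779) = -1/9779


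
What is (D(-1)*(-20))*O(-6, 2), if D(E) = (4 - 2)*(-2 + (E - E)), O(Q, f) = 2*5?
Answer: 800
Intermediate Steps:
O(Q, f) = 10
D(E) = -4 (D(E) = 2*(-2 + 0) = 2*(-2) = -4)
(D(-1)*(-20))*O(-6, 2) = -4*(-20)*10 = 80*10 = 800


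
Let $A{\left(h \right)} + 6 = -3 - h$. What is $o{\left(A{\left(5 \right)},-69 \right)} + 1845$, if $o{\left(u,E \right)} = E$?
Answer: $1776$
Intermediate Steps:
$A{\left(h \right)} = -9 - h$ ($A{\left(h \right)} = -6 - \left(3 + h\right) = -9 - h$)
$o{\left(A{\left(5 \right)},-69 \right)} + 1845 = -69 + 1845 = 1776$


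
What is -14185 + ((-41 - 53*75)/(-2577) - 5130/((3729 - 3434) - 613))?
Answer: -1934985302/136581 ≈ -14167.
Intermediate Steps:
-14185 + ((-41 - 53*75)/(-2577) - 5130/((3729 - 3434) - 613)) = -14185 + ((-41 - 3975)*(-1/2577) - 5130/(295 - 613)) = -14185 + (-4016*(-1/2577) - 5130/(-318)) = -14185 + (4016/2577 - 5130*(-1/318)) = -14185 + (4016/2577 + 855/53) = -14185 + 2416183/136581 = -1934985302/136581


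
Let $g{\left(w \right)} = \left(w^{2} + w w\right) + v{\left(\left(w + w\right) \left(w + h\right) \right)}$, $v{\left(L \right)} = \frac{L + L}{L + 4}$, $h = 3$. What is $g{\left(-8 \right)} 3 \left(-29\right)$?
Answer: $- \frac{79112}{7} \approx -11302.0$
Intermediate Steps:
$v{\left(L \right)} = \frac{2 L}{4 + L}$
$g{\left(w \right)} = 2 w^{2} + \frac{4 w \left(3 + w\right)}{4 + 2 w \left(3 + w\right)}$ ($g{\left(w \right)} = \left(w^{2} + w w\right) + \frac{2 \left(w + w\right) \left(w + 3\right)}{4 + \left(w + w\right) \left(w + 3\right)} = \left(w^{2} + w^{2}\right) + \frac{2 \cdot 2 w \left(3 + w\right)}{4 + 2 w \left(3 + w\right)} = 2 w^{2} + \frac{2 \cdot 2 w \left(3 + w\right)}{4 + 2 w \left(3 + w\right)} = 2 w^{2} + \frac{4 w \left(3 + w\right)}{4 + 2 w \left(3 + w\right)}$)
$g{\left(-8 \right)} 3 \left(-29\right) = 2 \left(-8\right) \frac{1}{2 - 8 \left(3 - 8\right)} \left(3 - 8 - 8 \left(2 - 8 \left(3 - 8\right)\right)\right) 3 \left(-29\right) = 2 \left(-8\right) \frac{1}{2 - -40} \left(3 - 8 - 8 \left(2 - -40\right)\right) 3 \left(-29\right) = 2 \left(-8\right) \frac{1}{2 + 40} \left(3 - 8 - 8 \left(2 + 40\right)\right) 3 \left(-29\right) = 2 \left(-8\right) \frac{1}{42} \left(3 - 8 - 336\right) 3 \left(-29\right) = 2 \left(-8\right) \frac{1}{42} \left(-341\right) 3 \left(-29\right) = \frac{2728}{21} \cdot 3 \left(-29\right) = \frac{2728}{7} \left(-29\right) = - \frac{79112}{7}$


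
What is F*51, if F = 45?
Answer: 2295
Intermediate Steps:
F*51 = 45*51 = 2295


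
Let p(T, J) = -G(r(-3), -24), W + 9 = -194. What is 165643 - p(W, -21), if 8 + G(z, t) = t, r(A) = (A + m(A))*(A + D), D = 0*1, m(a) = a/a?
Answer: 165611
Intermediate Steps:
m(a) = 1
D = 0
W = -203 (W = -9 - 194 = -203)
r(A) = A*(1 + A) (r(A) = (A + 1)*(A + 0) = (1 + A)*A = A*(1 + A))
G(z, t) = -8 + t
p(T, J) = 32 (p(T, J) = -(-8 - 24) = -1*(-32) = 32)
165643 - p(W, -21) = 165643 - 1*32 = 165643 - 32 = 165611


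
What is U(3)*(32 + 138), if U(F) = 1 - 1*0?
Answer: 170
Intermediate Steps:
U(F) = 1 (U(F) = 1 + 0 = 1)
U(3)*(32 + 138) = 1*(32 + 138) = 1*170 = 170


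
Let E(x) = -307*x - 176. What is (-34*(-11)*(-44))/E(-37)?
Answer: -16456/11183 ≈ -1.4715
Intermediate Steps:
E(x) = -176 - 307*x
(-34*(-11)*(-44))/E(-37) = (-34*(-11)*(-44))/(-176 - 307*(-37)) = (374*(-44))/(-176 + 11359) = -16456/11183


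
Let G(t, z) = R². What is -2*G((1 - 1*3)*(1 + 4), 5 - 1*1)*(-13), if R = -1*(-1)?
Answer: 26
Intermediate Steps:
R = 1
G(t, z) = 1 (G(t, z) = 1² = 1)
-2*G((1 - 1*3)*(1 + 4), 5 - 1*1)*(-13) = -2*1*(-13) = -2*(-13) = 26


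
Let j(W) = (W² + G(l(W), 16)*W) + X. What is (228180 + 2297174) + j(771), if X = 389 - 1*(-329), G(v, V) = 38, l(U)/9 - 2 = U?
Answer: 3149811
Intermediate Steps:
l(U) = 18 + 9*U
X = 718 (X = 389 + 329 = 718)
j(W) = 718 + W² + 38*W (j(W) = (W² + 38*W) + 718 = 718 + W² + 38*W)
(228180 + 2297174) + j(771) = (228180 + 2297174) + (718 + 771² + 38*771) = 2525354 + (718 + 594441 + 29298) = 2525354 + 624457 = 3149811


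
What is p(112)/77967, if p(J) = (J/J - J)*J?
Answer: -4144/25989 ≈ -0.15945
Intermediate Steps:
p(J) = J*(1 - J) (p(J) = (1 - J)*J = J*(1 - J))
p(112)/77967 = (112*(1 - 1*112))/77967 = (112*(1 - 112))*(1/77967) = (112*(-111))*(1/77967) = -12432*1/77967 = -4144/25989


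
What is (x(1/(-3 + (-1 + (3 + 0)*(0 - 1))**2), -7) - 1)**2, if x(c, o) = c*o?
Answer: 400/169 ≈ 2.3669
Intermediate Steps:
(x(1/(-3 + (-1 + (3 + 0)*(0 - 1))**2), -7) - 1)**2 = (-7/(-3 + (-1 + (3 + 0)*(0 - 1))**2) - 1)**2 = (-7/(-3 + (-1 + 3*(-1))**2) - 1)**2 = (-7/(-3 + (-1 - 3)**2) - 1)**2 = (-7/(-3 + (-4)**2) - 1)**2 = (-7/(-3 + 16) - 1)**2 = (-7/13 - 1)**2 = (-20/13)**2 = 400/169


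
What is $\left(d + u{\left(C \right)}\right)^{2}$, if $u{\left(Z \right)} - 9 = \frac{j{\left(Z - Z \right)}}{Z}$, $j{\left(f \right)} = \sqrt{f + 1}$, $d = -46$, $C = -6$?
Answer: $\frac{49729}{36} \approx 1381.4$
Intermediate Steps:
$j{\left(f \right)} = \sqrt{1 + f}$
$u{\left(Z \right)} = 9 + \frac{1}{Z}$ ($u{\left(Z \right)} = 9 + \frac{\sqrt{1 + \left(Z - Z\right)}}{Z} = 9 + \frac{\sqrt{1 + 0}}{Z} = 9 + \frac{\sqrt{1}}{Z} = 9 + 1 \frac{1}{Z} = 9 + \frac{1}{Z}$)
$\left(d + u{\left(C \right)}\right)^{2} = \left(-46 + \left(9 + \frac{1}{-6}\right)\right)^{2} = \left(-46 + \left(9 - \frac{1}{6}\right)\right)^{2} = \left(-46 + \frac{53}{6}\right)^{2} = \left(- \frac{223}{6}\right)^{2} = \frac{49729}{36}$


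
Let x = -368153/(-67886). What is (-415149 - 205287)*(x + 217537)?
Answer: -4581325772365830/33943 ≈ -1.3497e+11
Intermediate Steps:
x = 368153/67886 (x = -368153*(-1/67886) = 368153/67886 ≈ 5.4231)
(-415149 - 205287)*(x + 217537) = (-415149 - 205287)*(368153/67886 + 217537) = -620436*14768084935/67886 = -4581325772365830/33943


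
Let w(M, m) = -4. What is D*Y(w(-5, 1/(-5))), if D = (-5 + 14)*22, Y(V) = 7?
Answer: 1386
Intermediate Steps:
D = 198 (D = 9*22 = 198)
D*Y(w(-5, 1/(-5))) = 198*7 = 1386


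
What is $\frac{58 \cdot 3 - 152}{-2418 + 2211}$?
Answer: $- \frac{22}{207} \approx -0.10628$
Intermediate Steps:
$\frac{58 \cdot 3 - 152}{-2418 + 2211} = \frac{174 - 152}{-207} = 22 \left(- \frac{1}{207}\right) = - \frac{22}{207}$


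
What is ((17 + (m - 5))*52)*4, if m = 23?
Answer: 7280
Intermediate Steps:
((17 + (m - 5))*52)*4 = ((17 + (23 - 5))*52)*4 = ((17 + 18)*52)*4 = (35*52)*4 = 1820*4 = 7280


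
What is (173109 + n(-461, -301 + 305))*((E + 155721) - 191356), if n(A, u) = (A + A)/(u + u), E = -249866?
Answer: -197559554475/4 ≈ -4.9390e+10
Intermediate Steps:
n(A, u) = A/u (n(A, u) = (2*A)/((2*u)) = (2*A)*(1/(2*u)) = A/u)
(173109 + n(-461, -301 + 305))*((E + 155721) - 191356) = (173109 - 461/(-301 + 305))*((-249866 + 155721) - 191356) = (173109 - 461/4)*(-94145 - 191356) = (173109 - 461*1/4)*(-285501) = (173109 - 461/4)*(-285501) = (691975/4)*(-285501) = -197559554475/4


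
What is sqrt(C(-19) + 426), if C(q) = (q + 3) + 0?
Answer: sqrt(410) ≈ 20.248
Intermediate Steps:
C(q) = 3 + q (C(q) = (3 + q) + 0 = 3 + q)
sqrt(C(-19) + 426) = sqrt((3 - 19) + 426) = sqrt(-16 + 426) = sqrt(410)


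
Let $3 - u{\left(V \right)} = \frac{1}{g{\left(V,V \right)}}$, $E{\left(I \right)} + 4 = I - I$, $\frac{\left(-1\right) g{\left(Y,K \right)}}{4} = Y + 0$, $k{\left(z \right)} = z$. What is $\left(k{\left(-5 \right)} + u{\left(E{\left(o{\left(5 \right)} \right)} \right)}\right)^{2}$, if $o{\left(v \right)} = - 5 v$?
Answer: $\frac{1089}{256} \approx 4.2539$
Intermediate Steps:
$g{\left(Y,K \right)} = - 4 Y$ ($g{\left(Y,K \right)} = - 4 \left(Y + 0\right) = - 4 Y$)
$E{\left(I \right)} = -4$ ($E{\left(I \right)} = -4 + \left(I - I\right) = -4 + 0 = -4$)
$u{\left(V \right)} = 3 + \frac{1}{4 V}$ ($u{\left(V \right)} = 3 - \frac{1}{\left(-4\right) V} = 3 - - \frac{1}{4 V} = 3 + \frac{1}{4 V}$)
$\left(k{\left(-5 \right)} + u{\left(E{\left(o{\left(5 \right)} \right)} \right)}\right)^{2} = \left(-5 + \left(3 + \frac{1}{4 \left(-4\right)}\right)\right)^{2} = \left(-5 + \left(3 + \frac{1}{4} \left(- \frac{1}{4}\right)\right)\right)^{2} = \left(-5 + \left(3 - \frac{1}{16}\right)\right)^{2} = \left(-5 + \frac{47}{16}\right)^{2} = \left(- \frac{33}{16}\right)^{2} = \frac{1089}{256}$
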